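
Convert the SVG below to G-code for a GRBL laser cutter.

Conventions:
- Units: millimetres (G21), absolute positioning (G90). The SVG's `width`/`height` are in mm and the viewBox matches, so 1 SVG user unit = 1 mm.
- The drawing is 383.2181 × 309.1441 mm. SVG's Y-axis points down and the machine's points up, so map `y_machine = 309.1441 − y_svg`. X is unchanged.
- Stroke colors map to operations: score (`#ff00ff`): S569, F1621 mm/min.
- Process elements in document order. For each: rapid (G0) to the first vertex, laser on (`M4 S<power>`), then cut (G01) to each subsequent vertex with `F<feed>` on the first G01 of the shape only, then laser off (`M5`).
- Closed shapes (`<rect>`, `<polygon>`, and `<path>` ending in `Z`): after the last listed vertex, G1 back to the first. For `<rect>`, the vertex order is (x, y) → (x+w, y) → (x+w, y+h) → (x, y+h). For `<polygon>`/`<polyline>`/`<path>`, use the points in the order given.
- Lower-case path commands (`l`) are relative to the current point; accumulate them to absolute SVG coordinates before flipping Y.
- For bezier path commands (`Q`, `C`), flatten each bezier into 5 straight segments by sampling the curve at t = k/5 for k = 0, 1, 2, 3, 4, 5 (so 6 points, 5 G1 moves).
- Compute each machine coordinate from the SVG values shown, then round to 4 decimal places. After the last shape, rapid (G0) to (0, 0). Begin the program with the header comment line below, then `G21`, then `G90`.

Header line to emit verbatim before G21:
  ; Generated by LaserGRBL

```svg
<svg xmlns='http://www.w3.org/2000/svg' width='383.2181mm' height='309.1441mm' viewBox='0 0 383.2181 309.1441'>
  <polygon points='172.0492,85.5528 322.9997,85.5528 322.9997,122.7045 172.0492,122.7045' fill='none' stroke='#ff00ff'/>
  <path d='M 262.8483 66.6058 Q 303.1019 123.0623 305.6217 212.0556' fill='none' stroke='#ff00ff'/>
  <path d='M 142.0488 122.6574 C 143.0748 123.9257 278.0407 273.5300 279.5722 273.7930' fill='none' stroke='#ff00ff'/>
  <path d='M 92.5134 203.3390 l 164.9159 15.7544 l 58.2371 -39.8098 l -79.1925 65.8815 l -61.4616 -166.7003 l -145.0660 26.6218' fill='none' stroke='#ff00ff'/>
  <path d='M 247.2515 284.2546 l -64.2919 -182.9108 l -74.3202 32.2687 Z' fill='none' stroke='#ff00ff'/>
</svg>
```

; Generated by LaserGRBL
G21
G90
G0 X172.0492 Y223.5913
M4 S569
G01 X322.9997 Y223.5913 F1621
G01 X322.9997 Y186.4396
G01 X172.0492 Y186.4396
G01 X172.0492 Y223.5913
M5
G0 X262.8483 Y242.5383
M4 S569
G01 X277.4404 Y218.6542 F1621
G01 X289.0138 Y192.1672
G01 X297.5685 Y163.0773
G01 X303.1044 Y131.3843
G01 X305.6217 Y97.0885
M5
G0 X142.0488 Y186.4867
M4 S569
G01 X156.5982 Y170.3068 F1621
G01 X190.4592 Y132.8148
G01 X230.7978 Y88.2992
G01 X264.7802 Y51.0484
G01 X279.5722 Y35.3511
M5
G0 X92.5134 Y105.8051
M4 S569
G01 X257.4293 Y90.0507 F1621
G01 X315.6664 Y129.8605
G01 X236.4739 Y63.9790
G01 X175.0123 Y230.6793
G01 X29.9463 Y204.0575
M5
G0 X247.2515 Y24.8895
M4 S569
G01 X182.9596 Y207.8003 F1621
G01 X108.6394 Y175.5316
G01 X247.2515 Y24.8895
M5
G0 X0.0000 Y0.0000

1 u = 1 mm; y_m = 309.1441 − y.

[1] `<polygon>` rectangle, #ff00ff→score S569 F1621: (172.0492,223.5913) → (322.9997,223.5913) → (322.9997,186.4396) → (172.0492,186.4396) → (172.0492,223.5913) (closed)

[2] `<path>` quadratic bezier, #ff00ff→score S569 F1621: (262.8483,242.5383) → (277.4404,218.6542) → (289.0138,192.1672) → (297.5685,163.0773) → (303.1044,131.3843) → (305.6217,97.0885)

[3] `<path>` cubic bezier, #ff00ff→score S569 F1621: (142.0488,186.4867) → (156.5982,170.3068) → (190.4592,132.8148) → (230.7978,88.2992) → (264.7802,51.0484) → (279.5722,35.3511)

[4] `<path>` open polyline, #ff00ff→score S569 F1621: (92.5134,105.8051) → (257.4293,90.0507) → (315.6664,129.8605) → (236.4739,63.9790) → (175.0123,230.6793) → (29.9463,204.0575)

[5] `<path>` closed polygon, #ff00ff→score S569 F1621: (247.2515,24.8895) → (182.9596,207.8003) → (108.6394,175.5316) → (247.2515,24.8895) (closed)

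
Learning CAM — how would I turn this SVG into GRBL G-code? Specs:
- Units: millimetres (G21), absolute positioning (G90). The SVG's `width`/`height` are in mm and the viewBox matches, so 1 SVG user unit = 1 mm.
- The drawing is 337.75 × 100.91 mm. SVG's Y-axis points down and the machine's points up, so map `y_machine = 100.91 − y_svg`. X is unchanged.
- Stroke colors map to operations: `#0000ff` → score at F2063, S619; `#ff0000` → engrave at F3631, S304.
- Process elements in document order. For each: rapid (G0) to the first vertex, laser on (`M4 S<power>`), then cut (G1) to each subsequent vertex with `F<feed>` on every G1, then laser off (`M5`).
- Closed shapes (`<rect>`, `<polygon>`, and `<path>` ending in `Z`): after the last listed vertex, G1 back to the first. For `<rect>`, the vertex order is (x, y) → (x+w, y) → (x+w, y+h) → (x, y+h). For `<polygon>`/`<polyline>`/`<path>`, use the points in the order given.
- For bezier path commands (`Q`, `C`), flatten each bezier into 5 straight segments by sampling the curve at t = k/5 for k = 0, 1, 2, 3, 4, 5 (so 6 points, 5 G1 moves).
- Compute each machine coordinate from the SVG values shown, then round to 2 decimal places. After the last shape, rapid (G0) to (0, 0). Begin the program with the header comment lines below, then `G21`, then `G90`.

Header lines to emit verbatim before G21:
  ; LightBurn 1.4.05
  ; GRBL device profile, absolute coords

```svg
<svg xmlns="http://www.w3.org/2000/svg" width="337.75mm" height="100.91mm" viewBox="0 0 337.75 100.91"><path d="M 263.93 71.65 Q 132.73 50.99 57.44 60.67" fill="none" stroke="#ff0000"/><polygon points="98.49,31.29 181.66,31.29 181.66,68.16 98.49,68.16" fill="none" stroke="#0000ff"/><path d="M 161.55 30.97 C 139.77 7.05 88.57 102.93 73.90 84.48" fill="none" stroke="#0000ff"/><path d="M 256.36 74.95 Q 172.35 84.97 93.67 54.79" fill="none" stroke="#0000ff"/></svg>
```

; LightBurn 1.4.05
; GRBL device profile, absolute coords
G21
G90
G0 X263.93 Y29.26
M4 S304
G1 X213.69 Y36.31 F3631
G1 X167.92 Y40.93 F3631
G1 X126.62 Y43.13 F3631
G1 X89.79 Y42.90 F3631
G1 X57.44 Y40.24 F3631
M5
G0 X98.49 Y69.62
M4 S619
G1 X181.66 Y69.62 F2063
G1 X181.66 Y32.75 F2063
G1 X98.49 Y32.75 F2063
G1 X98.49 Y69.62 F2063
M5
G0 X161.55 Y69.94
M4 S619
G1 X145.48 Y71.79 F2063
G1 X125.51 Y56.12 F2063
G1 X104.82 Y34.18 F2063
G1 X86.56 Y17.21 F2063
G1 X73.90 Y16.43 F2063
M5
G0 X256.36 Y25.96
M4 S619
G1 X222.97 Y23.56 F2063
G1 X190.00 Y24.38 F2063
G1 X157.47 Y28.41 F2063
G1 X125.36 Y35.66 F2063
G1 X93.67 Y46.12 F2063
M5
G0 X0.00 Y0.00

viewBox `0 0 337.75 100.91` with mm width/height → 1 unit = 1 mm. Flip: y_m = 100.91 − y_svg.

**Shape 1** — `<path>` quadratic bezier, stroke `#ff0000` → engrave (S304, F3631). Control points (SVG): P0=(263.93,71.65), P1=(132.73,50.99), P2=(57.44,60.67); sampled at t=k/5. Machine vertices: (263.93,29.26) → (213.69,36.31) → (167.92,40.93) → (126.62,43.13) → (89.79,42.90) → (57.44,40.24). Open path.

**Shape 2** — `<polygon>` rectangle, stroke `#0000ff` → score (S619, F2063). Machine vertices: (98.49,69.62) → (181.66,69.62) → (181.66,32.75) → (98.49,32.75) → (98.49,69.62). Closed: final G1 returns to the first vertex.

**Shape 3** — `<path>` cubic bezier, stroke `#0000ff` → score (S619, F2063). Control points (SVG): P0=(161.55,30.97), P1=(139.77,7.05), P2=(88.57,102.93), P3=(73.90,84.48); sampled at t=k/5. Machine vertices: (161.55,69.94) → (145.48,71.79) → (125.51,56.12) → (104.82,34.18) → (86.56,17.21) → (73.90,16.43). Open path.

**Shape 4** — `<path>` quadratic bezier, stroke `#0000ff` → score (S619, F2063). Control points (SVG): P0=(256.36,74.95), P1=(172.35,84.97), P2=(93.67,54.79); sampled at t=k/5. Machine vertices: (256.36,25.96) → (222.97,23.56) → (190.00,24.38) → (157.47,28.41) → (125.36,35.66) → (93.67,46.12). Open path.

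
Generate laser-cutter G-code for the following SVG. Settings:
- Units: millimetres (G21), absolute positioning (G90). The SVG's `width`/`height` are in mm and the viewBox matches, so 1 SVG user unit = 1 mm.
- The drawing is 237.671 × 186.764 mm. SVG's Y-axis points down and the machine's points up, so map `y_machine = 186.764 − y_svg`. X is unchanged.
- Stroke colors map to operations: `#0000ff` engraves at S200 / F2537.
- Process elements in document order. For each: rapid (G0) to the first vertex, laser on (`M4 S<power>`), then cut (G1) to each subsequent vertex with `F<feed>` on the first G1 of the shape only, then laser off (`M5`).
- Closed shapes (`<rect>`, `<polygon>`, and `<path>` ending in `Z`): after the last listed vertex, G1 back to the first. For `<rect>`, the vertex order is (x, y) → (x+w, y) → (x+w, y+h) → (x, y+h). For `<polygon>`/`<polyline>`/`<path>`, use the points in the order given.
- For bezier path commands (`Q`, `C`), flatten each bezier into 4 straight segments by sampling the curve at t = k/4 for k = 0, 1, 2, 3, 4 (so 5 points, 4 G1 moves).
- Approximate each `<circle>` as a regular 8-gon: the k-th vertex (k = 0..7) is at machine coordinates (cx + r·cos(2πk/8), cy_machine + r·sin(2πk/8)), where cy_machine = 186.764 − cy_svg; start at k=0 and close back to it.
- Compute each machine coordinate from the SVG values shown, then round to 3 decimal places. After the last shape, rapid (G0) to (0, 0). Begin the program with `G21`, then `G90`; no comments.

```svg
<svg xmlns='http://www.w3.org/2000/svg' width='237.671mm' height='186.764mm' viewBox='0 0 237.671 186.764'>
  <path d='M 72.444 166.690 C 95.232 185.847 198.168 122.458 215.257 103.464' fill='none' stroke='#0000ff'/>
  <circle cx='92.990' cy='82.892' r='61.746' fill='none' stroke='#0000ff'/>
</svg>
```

1 u = 1 mm; y_m = 186.764 − y.

[1] `<path>` cubic bezier, #0000ff→engrave S200 F2537: (72.444,20.074) → (101.969,19.200) → (145.988,37.380) → (188.938,62.714) → (215.257,83.300)

[2] `<circle>` circle, #0000ff→engrave S200 F2537: (154.736,103.872) → (136.651,147.533) → (92.990,165.618) → (49.329,147.533) → (31.244,103.872) → (49.329,60.211) → (92.990,42.126) → (136.651,60.211) → (154.736,103.872) (closed)

G21
G90
G0 X72.444 Y20.074
M4 S200
G1 X101.969 Y19.200 F2537
G1 X145.988 Y37.380
G1 X188.938 Y62.714
G1 X215.257 Y83.300
M5
G0 X154.736 Y103.872
M4 S200
G1 X136.651 Y147.533 F2537
G1 X92.990 Y165.618
G1 X49.329 Y147.533
G1 X31.244 Y103.872
G1 X49.329 Y60.211
G1 X92.990 Y42.126
G1 X136.651 Y60.211
G1 X154.736 Y103.872
M5
G0 X0.000 Y0.000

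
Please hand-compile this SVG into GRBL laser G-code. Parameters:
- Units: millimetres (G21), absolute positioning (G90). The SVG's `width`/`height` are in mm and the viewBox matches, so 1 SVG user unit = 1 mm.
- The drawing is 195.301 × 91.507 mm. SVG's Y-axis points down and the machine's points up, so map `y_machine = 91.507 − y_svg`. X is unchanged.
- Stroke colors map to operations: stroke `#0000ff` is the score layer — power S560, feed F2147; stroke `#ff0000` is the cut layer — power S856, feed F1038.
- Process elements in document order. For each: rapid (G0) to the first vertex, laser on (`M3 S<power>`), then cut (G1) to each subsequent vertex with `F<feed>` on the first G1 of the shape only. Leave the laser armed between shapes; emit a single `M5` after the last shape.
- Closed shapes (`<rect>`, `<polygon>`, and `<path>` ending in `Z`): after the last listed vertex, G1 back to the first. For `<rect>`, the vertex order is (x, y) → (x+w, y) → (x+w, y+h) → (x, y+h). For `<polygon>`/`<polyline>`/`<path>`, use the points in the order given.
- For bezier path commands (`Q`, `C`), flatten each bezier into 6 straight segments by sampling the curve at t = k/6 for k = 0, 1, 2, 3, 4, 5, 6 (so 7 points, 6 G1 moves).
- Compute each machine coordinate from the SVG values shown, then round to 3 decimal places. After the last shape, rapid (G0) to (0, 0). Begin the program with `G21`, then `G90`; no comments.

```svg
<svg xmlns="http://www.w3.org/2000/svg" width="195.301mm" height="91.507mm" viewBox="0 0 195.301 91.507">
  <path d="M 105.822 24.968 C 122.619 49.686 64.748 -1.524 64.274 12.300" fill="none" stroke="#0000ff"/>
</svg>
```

G21
G90
G0 X105.822 Y66.539
M3 S560
G1 X108.610 Y59.855 F2147
G1 X102.621 Y61.910
G1 X91.525 Y68.788
G1 X78.989 Y76.574
G1 X68.683 Y81.352
G1 X64.274 Y79.207
M5
G0 X0.000 Y0.000

viewBox `0 0 195.301 91.507` with mm width/height → 1 unit = 1 mm. Flip: y_m = 91.507 − y_svg.

**Shape 1** — `<path>` cubic bezier, stroke `#0000ff` → score (S560, F2147). Control points (SVG): P0=(105.822,24.968), P1=(122.619,49.686), P2=(64.748,-1.524), P3=(64.274,12.300); sampled at t=k/6. Machine vertices: (105.822,66.539) → (108.610,59.855) → (102.621,61.910) → (91.525,68.788) → (78.989,76.574) → (68.683,81.352) → (64.274,79.207). Open path.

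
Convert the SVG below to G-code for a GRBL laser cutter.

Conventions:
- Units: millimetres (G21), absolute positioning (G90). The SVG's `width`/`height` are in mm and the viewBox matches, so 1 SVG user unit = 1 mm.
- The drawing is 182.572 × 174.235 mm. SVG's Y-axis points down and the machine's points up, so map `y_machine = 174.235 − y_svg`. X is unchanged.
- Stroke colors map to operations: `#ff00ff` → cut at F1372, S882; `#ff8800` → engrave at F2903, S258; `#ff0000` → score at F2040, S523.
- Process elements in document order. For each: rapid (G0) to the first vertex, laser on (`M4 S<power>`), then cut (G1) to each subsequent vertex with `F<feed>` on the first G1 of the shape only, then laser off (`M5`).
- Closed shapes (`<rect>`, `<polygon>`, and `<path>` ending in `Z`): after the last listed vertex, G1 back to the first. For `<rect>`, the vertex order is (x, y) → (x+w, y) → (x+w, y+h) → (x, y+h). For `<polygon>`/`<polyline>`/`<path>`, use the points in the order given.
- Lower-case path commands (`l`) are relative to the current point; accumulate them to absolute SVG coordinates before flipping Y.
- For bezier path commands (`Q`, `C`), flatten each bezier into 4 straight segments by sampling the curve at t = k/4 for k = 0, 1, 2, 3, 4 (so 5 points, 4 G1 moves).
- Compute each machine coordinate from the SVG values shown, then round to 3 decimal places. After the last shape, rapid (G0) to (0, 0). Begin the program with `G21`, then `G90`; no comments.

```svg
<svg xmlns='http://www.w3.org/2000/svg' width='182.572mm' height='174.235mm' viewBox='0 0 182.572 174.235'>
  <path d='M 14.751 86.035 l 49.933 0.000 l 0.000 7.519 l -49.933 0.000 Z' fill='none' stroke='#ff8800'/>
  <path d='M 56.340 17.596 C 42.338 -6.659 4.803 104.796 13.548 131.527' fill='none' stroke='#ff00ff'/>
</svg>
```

G21
G90
G0 X14.751 Y88.200
M4 S258
G1 X64.684 Y88.200 F2903
G1 X64.684 Y80.681
G1 X14.751 Y80.681
G1 X14.751 Y88.200
M5
G0 X56.340 Y156.639
M4 S882
G1 X42.517 Y152.829 F1372
G1 X26.414 Y118.793
G1 X14.576 Y75.198
G1 X13.548 Y42.708
M5
G0 X0.000 Y0.000

Since the viewBox matches the mm dimensions, user units are millimetres directly. The only transform is the Y-flip y_m = 174.235 − y_svg.

Shape 1 is a rectangle drawn with `<path>`. Its stroke #ff8800 means engrave at S258, F2903. After flipping Y the toolpath is (14.751,88.200) → (64.684,88.200) → (64.684,80.681) → (14.751,80.681) → (14.751,88.200), returning to the start.

Shape 2 is a cubic bezier drawn with `<path>`. Its stroke #ff00ff means cut at S882, F1372. After flipping Y the toolpath is (56.340,156.639) → (42.517,152.829) → (26.414,118.793) → (14.576,75.198) → (13.548,42.708).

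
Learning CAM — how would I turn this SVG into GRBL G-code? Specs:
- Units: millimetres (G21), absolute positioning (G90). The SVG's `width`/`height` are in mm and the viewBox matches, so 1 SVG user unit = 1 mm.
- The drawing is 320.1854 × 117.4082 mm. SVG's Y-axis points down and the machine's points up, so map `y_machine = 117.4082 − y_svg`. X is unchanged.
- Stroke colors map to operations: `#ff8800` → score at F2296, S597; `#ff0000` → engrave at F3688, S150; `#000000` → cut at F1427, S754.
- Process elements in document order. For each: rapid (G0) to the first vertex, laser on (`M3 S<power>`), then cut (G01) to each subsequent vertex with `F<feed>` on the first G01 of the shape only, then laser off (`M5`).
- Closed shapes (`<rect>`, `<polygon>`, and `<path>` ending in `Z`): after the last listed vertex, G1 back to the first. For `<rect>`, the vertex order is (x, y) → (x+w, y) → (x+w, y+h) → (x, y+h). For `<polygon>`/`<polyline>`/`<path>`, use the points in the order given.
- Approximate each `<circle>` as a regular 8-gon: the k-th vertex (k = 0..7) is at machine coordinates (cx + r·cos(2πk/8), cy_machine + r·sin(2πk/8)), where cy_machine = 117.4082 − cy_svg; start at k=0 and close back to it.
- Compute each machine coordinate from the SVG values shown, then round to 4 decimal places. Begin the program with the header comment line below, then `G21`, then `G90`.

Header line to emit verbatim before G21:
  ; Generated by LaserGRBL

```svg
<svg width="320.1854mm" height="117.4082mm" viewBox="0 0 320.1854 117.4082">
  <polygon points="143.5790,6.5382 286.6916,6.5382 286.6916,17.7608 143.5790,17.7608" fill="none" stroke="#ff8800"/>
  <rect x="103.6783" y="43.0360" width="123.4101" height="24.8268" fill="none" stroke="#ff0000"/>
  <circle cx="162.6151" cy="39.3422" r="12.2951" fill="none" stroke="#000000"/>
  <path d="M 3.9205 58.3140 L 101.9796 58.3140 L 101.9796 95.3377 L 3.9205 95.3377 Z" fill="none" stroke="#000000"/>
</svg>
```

viewBox `0 0 320.1854 117.4082` with mm width/height → 1 unit = 1 mm. Flip: y_m = 117.4082 − y_svg.

**Shape 1** — `<polygon>` rectangle, stroke `#ff8800` → score (S597, F2296). Machine vertices: (143.5790,110.8700) → (286.6916,110.8700) → (286.6916,99.6474) → (143.5790,99.6474) → (143.5790,110.8700). Closed: final G1 returns to the first vertex.

**Shape 2** — `<rect>` rectangle, stroke `#ff0000` → engrave (S150, F3688). Machine vertices: (103.6783,74.3722) → (227.0884,74.3722) → (227.0884,49.5454) → (103.6783,49.5454) → (103.6783,74.3722). Closed: final G1 returns to the first vertex.

**Shape 3** — `<circle>` circle, stroke `#000000` → cut (S754, F1427). Machine vertices: (174.9102,78.0660) → (171.3090,86.7599) → (162.6151,90.3611) → (153.9212,86.7599) → (150.3200,78.0660) → (153.9212,69.3721) → (162.6151,65.7709) → (171.3090,69.3721) → (174.9102,78.0660). Closed: final G1 returns to the first vertex.

**Shape 4** — `<path>` rectangle, stroke `#000000` → cut (S754, F1427). Machine vertices: (3.9205,59.0942) → (101.9796,59.0942) → (101.9796,22.0705) → (3.9205,22.0705) → (3.9205,59.0942). Closed: final G1 returns to the first vertex.

; Generated by LaserGRBL
G21
G90
G0 X143.5790 Y110.8700
M3 S597
G01 X286.6916 Y110.8700 F2296
G01 X286.6916 Y99.6474
G01 X143.5790 Y99.6474
G01 X143.5790 Y110.8700
M5
G0 X103.6783 Y74.3722
M3 S150
G01 X227.0884 Y74.3722 F3688
G01 X227.0884 Y49.5454
G01 X103.6783 Y49.5454
G01 X103.6783 Y74.3722
M5
G0 X174.9102 Y78.0660
M3 S754
G01 X171.3090 Y86.7599 F1427
G01 X162.6151 Y90.3611
G01 X153.9212 Y86.7599
G01 X150.3200 Y78.0660
G01 X153.9212 Y69.3721
G01 X162.6151 Y65.7709
G01 X171.3090 Y69.3721
G01 X174.9102 Y78.0660
M5
G0 X3.9205 Y59.0942
M3 S754
G01 X101.9796 Y59.0942 F1427
G01 X101.9796 Y22.0705
G01 X3.9205 Y22.0705
G01 X3.9205 Y59.0942
M5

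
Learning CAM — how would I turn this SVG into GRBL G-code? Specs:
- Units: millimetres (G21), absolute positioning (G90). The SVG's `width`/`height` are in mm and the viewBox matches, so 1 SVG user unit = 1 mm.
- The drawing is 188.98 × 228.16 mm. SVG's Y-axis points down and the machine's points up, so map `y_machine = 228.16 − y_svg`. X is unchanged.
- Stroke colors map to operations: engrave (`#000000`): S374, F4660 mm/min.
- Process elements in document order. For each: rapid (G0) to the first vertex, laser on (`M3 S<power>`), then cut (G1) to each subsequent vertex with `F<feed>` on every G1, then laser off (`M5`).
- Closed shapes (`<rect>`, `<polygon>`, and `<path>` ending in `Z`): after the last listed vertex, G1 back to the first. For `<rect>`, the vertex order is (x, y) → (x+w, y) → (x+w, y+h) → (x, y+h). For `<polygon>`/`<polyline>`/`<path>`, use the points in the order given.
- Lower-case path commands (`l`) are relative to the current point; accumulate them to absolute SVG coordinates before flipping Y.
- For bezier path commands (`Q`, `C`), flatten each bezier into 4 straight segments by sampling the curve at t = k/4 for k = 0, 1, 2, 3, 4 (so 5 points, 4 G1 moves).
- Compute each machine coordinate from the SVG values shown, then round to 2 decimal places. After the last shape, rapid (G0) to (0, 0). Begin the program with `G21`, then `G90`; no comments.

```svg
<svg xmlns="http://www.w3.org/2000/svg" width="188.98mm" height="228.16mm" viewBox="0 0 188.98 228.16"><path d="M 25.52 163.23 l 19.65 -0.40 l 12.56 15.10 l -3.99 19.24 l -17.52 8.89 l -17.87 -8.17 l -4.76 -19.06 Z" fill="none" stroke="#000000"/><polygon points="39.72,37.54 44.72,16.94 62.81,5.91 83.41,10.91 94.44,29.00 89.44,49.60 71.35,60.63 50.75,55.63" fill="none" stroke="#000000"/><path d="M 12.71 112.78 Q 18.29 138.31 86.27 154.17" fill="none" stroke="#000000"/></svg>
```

Since the viewBox matches the mm dimensions, user units are millimetres directly. The only transform is the Y-flip y_m = 228.16 − y_svg.

Shape 1 is a regular polygon drawn with `<path>`. Its stroke #000000 means engrave at S374, F4660. After flipping Y the toolpath is (25.52,64.93) → (45.17,65.33) → (57.73,50.23) → (53.74,30.99) → (36.22,22.10) → (18.35,30.27) → (13.59,49.33) → (25.52,64.93), returning to the start.

Shape 2 is a regular polygon drawn with `<polygon>`. Its stroke #000000 means engrave at S374, F4660. After flipping Y the toolpath is (39.72,190.62) → (44.72,211.22) → (62.81,222.25) → (83.41,217.25) → (94.44,199.16) → (89.44,178.56) → (71.35,167.53) → (50.75,172.53) → (39.72,190.62), returning to the start.

Shape 3 is a quadratic bezier drawn with `<path>`. Its stroke #000000 means engrave at S374, F4660. After flipping Y the toolpath is (12.71,115.38) → (19.40,103.22) → (33.89,92.27) → (56.18,82.52) → (86.27,73.99).

G21
G90
G0 X25.52 Y64.93
M3 S374
G1 X45.17 Y65.33 F4660
G1 X57.73 Y50.23 F4660
G1 X53.74 Y30.99 F4660
G1 X36.22 Y22.10 F4660
G1 X18.35 Y30.27 F4660
G1 X13.59 Y49.33 F4660
G1 X25.52 Y64.93 F4660
M5
G0 X39.72 Y190.62
M3 S374
G1 X44.72 Y211.22 F4660
G1 X62.81 Y222.25 F4660
G1 X83.41 Y217.25 F4660
G1 X94.44 Y199.16 F4660
G1 X89.44 Y178.56 F4660
G1 X71.35 Y167.53 F4660
G1 X50.75 Y172.53 F4660
G1 X39.72 Y190.62 F4660
M5
G0 X12.71 Y115.38
M3 S374
G1 X19.40 Y103.22 F4660
G1 X33.89 Y92.27 F4660
G1 X56.18 Y82.52 F4660
G1 X86.27 Y73.99 F4660
M5
G0 X0.00 Y0.00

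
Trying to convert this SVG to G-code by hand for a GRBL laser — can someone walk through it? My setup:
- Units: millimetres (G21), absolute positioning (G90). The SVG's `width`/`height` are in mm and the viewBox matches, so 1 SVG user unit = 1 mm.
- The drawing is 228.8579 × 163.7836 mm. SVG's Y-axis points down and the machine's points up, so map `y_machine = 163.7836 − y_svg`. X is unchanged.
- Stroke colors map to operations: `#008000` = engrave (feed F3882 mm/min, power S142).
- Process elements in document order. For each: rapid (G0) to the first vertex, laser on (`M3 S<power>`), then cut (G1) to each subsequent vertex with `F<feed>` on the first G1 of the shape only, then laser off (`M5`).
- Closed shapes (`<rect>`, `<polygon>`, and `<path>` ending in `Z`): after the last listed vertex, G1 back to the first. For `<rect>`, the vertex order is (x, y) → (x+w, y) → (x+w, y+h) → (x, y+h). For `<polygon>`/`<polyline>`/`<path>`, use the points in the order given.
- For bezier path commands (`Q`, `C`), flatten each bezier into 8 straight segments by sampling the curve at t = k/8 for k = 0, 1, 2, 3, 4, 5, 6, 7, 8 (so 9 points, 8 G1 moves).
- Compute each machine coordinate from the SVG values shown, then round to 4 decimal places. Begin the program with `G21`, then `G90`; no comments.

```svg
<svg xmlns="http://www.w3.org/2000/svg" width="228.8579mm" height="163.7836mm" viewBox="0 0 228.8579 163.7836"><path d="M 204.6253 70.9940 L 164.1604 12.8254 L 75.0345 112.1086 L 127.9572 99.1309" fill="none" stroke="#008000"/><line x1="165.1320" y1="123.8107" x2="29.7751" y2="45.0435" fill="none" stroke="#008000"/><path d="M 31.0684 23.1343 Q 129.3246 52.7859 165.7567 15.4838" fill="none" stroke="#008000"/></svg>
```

G21
G90
G0 X204.6253 Y92.7896
M3 S142
G1 X164.1604 Y150.9582 F3882
G1 X75.0345 Y51.6750
G1 X127.9572 Y64.6527
M5
G0 X165.1320 Y39.9729
M3 S142
G1 X29.7751 Y118.7401 F3882
M5
G0 X31.0684 Y140.6493
M3 S142
G1 X54.6664 Y134.2826 F3882
G1 X76.3325 Y130.0081
G1 X96.0665 Y127.8260
G1 X113.8686 Y127.7361
G1 X129.7386 Y129.7386
G1 X143.6766 Y133.8334
G1 X155.6827 Y140.0204
G1 X165.7567 Y148.2998
M5

1 u = 1 mm; y_m = 163.7836 − y.

[1] `<path>` open polyline, #008000→engrave S142 F3882: (204.6253,92.7896) → (164.1604,150.9582) → (75.0345,51.6750) → (127.9572,64.6527)

[2] `<line>` line segment, #008000→engrave S142 F3882: (165.1320,39.9729) → (29.7751,118.7401)

[3] `<path>` quadratic bezier, #008000→engrave S142 F3882: (31.0684,140.6493) → (54.6664,134.2826) → (76.3325,130.0081) → (96.0665,127.8260) → (113.8686,127.7361) → (129.7386,129.7386) → (143.6766,133.8334) → (155.6827,140.0204) → (165.7567,148.2998)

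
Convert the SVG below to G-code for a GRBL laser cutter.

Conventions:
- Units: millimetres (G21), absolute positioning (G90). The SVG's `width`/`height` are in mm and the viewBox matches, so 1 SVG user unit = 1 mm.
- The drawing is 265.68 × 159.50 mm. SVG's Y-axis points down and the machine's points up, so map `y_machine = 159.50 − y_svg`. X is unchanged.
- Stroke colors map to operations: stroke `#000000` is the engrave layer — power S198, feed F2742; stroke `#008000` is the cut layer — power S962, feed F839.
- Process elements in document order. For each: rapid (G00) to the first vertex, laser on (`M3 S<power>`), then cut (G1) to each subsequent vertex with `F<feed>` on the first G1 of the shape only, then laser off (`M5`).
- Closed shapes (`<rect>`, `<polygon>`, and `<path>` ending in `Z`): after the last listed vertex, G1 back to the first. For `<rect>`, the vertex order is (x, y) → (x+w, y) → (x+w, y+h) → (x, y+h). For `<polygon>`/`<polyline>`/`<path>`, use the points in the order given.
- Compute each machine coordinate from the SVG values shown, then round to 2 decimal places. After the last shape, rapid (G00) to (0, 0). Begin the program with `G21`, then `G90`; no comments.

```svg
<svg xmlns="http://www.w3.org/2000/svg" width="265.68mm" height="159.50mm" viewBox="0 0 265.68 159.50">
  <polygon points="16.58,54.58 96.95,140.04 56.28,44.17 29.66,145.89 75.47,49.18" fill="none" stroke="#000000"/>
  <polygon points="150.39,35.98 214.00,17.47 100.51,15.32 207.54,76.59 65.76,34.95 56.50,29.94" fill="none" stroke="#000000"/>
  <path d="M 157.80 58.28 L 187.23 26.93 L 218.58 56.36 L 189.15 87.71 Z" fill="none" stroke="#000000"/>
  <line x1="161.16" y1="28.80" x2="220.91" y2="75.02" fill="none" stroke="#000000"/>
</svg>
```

viewBox `0 0 265.68 159.50` with mm width/height → 1 unit = 1 mm. Flip: y_m = 159.50 − y_svg.

**Shape 1** — `<polygon>` closed polygon, stroke `#000000` → engrave (S198, F2742). Machine vertices: (16.58,104.92) → (96.95,19.46) → (56.28,115.33) → (29.66,13.61) → (75.47,110.32) → (16.58,104.92). Closed: final G1 returns to the first vertex.

**Shape 2** — `<polygon>` closed polygon, stroke `#000000` → engrave (S198, F2742). Machine vertices: (150.39,123.52) → (214.00,142.03) → (100.51,144.18) → (207.54,82.91) → (65.76,124.55) → (56.50,129.56) → (150.39,123.52). Closed: final G1 returns to the first vertex.

**Shape 3** — `<path>` regular polygon, stroke `#000000` → engrave (S198, F2742). Machine vertices: (157.80,101.22) → (187.23,132.57) → (218.58,103.14) → (189.15,71.79) → (157.80,101.22). Closed: final G1 returns to the first vertex.

**Shape 4** — `<line>` line segment, stroke `#000000` → engrave (S198, F2742). Machine vertices: (161.16,130.70) → (220.91,84.48). Open path.

G21
G90
G00 X16.58 Y104.92
M3 S198
G1 X96.95 Y19.46 F2742
G1 X56.28 Y115.33
G1 X29.66 Y13.61
G1 X75.47 Y110.32
G1 X16.58 Y104.92
M5
G00 X150.39 Y123.52
M3 S198
G1 X214.00 Y142.03 F2742
G1 X100.51 Y144.18
G1 X207.54 Y82.91
G1 X65.76 Y124.55
G1 X56.50 Y129.56
G1 X150.39 Y123.52
M5
G00 X157.80 Y101.22
M3 S198
G1 X187.23 Y132.57 F2742
G1 X218.58 Y103.14
G1 X189.15 Y71.79
G1 X157.80 Y101.22
M5
G00 X161.16 Y130.70
M3 S198
G1 X220.91 Y84.48 F2742
M5
G00 X0.00 Y0.00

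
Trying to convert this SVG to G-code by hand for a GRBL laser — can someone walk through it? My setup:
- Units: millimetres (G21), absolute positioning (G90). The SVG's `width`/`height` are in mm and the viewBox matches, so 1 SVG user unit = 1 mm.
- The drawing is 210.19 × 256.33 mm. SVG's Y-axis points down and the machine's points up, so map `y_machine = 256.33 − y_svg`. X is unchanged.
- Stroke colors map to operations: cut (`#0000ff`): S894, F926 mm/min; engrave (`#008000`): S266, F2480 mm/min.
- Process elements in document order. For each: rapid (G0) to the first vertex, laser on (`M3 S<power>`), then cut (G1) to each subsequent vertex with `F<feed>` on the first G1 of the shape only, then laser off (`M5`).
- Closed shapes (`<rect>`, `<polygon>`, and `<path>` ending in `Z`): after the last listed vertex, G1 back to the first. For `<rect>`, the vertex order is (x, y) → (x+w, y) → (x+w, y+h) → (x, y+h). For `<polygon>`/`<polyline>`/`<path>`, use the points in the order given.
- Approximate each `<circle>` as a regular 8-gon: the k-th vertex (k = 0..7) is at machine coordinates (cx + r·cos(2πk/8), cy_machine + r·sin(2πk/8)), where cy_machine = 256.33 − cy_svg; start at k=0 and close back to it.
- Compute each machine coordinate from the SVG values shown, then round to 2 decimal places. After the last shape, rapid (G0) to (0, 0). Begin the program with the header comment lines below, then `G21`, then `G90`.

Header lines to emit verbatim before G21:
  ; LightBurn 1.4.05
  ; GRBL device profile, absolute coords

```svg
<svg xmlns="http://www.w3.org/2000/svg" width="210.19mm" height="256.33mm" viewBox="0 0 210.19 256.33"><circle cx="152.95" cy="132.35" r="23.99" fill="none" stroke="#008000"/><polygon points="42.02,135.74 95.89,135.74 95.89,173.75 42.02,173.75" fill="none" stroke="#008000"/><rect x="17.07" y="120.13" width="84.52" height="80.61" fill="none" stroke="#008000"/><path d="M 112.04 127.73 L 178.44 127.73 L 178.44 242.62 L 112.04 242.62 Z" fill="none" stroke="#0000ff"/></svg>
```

; LightBurn 1.4.05
; GRBL device profile, absolute coords
G21
G90
G0 X176.94 Y123.98
M3 S266
G1 X169.91 Y140.94 F2480
G1 X152.95 Y147.97
G1 X135.99 Y140.94
G1 X128.96 Y123.98
G1 X135.99 Y107.02
G1 X152.95 Y99.99
G1 X169.91 Y107.02
G1 X176.94 Y123.98
M5
G0 X42.02 Y120.59
M3 S266
G1 X95.89 Y120.59 F2480
G1 X95.89 Y82.58
G1 X42.02 Y82.58
G1 X42.02 Y120.59
M5
G0 X17.07 Y136.20
M3 S266
G1 X101.59 Y136.20 F2480
G1 X101.59 Y55.59
G1 X17.07 Y55.59
G1 X17.07 Y136.20
M5
G0 X112.04 Y128.60
M3 S894
G1 X178.44 Y128.60 F926
G1 X178.44 Y13.71
G1 X112.04 Y13.71
G1 X112.04 Y128.60
M5
G0 X0.00 Y0.00

viewBox `0 0 210.19 256.33` with mm width/height → 1 unit = 1 mm. Flip: y_m = 256.33 − y_svg.

**Shape 1** — `<circle>` circle, stroke `#008000` → engrave (S266, F2480). Machine vertices: (176.94,123.98) → (169.91,140.94) → (152.95,147.97) → (135.99,140.94) → (128.96,123.98) → (135.99,107.02) → (152.95,99.99) → (169.91,107.02) → (176.94,123.98). Closed: final G1 returns to the first vertex.

**Shape 2** — `<polygon>` rectangle, stroke `#008000` → engrave (S266, F2480). Machine vertices: (42.02,120.59) → (95.89,120.59) → (95.89,82.58) → (42.02,82.58) → (42.02,120.59). Closed: final G1 returns to the first vertex.

**Shape 3** — `<rect>` rectangle, stroke `#008000` → engrave (S266, F2480). Machine vertices: (17.07,136.20) → (101.59,136.20) → (101.59,55.59) → (17.07,55.59) → (17.07,136.20). Closed: final G1 returns to the first vertex.

**Shape 4** — `<path>` rectangle, stroke `#0000ff` → cut (S894, F926). Machine vertices: (112.04,128.60) → (178.44,128.60) → (178.44,13.71) → (112.04,13.71) → (112.04,128.60). Closed: final G1 returns to the first vertex.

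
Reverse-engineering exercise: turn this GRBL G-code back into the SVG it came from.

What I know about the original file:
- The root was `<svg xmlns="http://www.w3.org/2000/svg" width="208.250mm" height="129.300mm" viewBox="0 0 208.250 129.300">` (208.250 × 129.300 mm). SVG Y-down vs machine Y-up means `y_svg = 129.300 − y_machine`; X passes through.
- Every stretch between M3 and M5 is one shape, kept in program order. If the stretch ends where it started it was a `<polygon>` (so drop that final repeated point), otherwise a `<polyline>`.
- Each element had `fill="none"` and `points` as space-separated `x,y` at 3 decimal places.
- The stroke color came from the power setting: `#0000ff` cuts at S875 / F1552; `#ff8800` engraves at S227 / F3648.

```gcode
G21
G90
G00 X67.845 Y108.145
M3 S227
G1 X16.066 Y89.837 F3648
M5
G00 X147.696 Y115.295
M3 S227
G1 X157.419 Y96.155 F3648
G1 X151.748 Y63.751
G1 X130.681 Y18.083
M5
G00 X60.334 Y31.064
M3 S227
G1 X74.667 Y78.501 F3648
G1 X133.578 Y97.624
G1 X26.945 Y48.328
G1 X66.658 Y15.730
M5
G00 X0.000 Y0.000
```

<svg xmlns="http://www.w3.org/2000/svg" width="208.250mm" height="129.300mm" viewBox="0 0 208.250 129.300">
  <polyline points="67.845,21.155 16.066,39.463" fill="none" stroke="#ff8800"/>
  <polyline points="147.696,14.005 157.419,33.145 151.748,65.549 130.681,111.217" fill="none" stroke="#ff8800"/>
  <polyline points="60.334,98.236 74.667,50.799 133.578,31.676 26.945,80.972 66.658,113.570" fill="none" stroke="#ff8800"/>
</svg>

y_svg = 129.300 − y_m. Every run uses S227, so all elements get stroke `#ff8800` (engrave).

[1] open run; points: 67.845,21.155 16.066,39.463

[2] open run; points: 147.696,14.005 157.419,33.145 151.748,65.549 130.681,111.217

[3] open run; points: 60.334,98.236 74.667,50.799 133.578,31.676 26.945,80.972 66.658,113.570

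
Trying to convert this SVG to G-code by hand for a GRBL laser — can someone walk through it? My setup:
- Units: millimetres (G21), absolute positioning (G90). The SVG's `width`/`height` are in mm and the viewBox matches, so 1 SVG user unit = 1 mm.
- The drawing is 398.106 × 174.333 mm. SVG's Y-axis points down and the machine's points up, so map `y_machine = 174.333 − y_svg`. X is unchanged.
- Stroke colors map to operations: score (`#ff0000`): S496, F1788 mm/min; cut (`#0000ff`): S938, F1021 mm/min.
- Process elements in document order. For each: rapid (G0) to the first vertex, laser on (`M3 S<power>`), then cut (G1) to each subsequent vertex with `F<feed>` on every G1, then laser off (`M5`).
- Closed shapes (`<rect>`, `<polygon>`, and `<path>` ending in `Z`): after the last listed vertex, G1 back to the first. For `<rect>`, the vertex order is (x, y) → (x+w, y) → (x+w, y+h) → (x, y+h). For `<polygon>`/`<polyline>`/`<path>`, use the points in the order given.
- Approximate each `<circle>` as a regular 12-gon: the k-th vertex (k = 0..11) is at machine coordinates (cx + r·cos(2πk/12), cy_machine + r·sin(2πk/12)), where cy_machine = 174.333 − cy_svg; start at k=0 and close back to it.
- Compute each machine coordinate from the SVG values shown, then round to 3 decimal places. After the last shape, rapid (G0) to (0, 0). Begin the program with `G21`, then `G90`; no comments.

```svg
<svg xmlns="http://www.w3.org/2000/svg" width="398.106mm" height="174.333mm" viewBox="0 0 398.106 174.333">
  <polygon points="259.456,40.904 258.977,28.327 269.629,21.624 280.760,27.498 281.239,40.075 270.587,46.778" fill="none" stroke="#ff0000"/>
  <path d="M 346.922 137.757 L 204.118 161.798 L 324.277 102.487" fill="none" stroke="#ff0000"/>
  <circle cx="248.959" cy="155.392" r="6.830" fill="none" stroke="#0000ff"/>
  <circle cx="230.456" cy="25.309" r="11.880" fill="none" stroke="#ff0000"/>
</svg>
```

G21
G90
G0 X259.456 Y133.429
M3 S496
G1 X258.977 Y146.006 F1788
G1 X269.629 Y152.709 F1788
G1 X280.760 Y146.835 F1788
G1 X281.239 Y134.258 F1788
G1 X270.587 Y127.555 F1788
G1 X259.456 Y133.429 F1788
M5
G0 X346.922 Y36.576
M3 S496
G1 X204.118 Y12.535 F1788
G1 X324.277 Y71.846 F1788
M5
G0 X255.789 Y18.941
M3 S938
G1 X254.874 Y22.356 F1021
G1 X252.374 Y24.856 F1021
G1 X248.959 Y25.771 F1021
G1 X245.544 Y24.856 F1021
G1 X243.044 Y22.356 F1021
G1 X242.129 Y18.941 F1021
G1 X243.044 Y15.526 F1021
G1 X245.544 Y13.026 F1021
G1 X248.959 Y12.111 F1021
G1 X252.374 Y13.026 F1021
G1 X254.874 Y15.526 F1021
G1 X255.789 Y18.941 F1021
M5
G0 X242.336 Y149.024
M3 S496
G1 X240.744 Y154.964 F1788
G1 X236.396 Y159.312 F1788
G1 X230.456 Y160.904 F1788
G1 X224.516 Y159.312 F1788
G1 X220.168 Y154.964 F1788
G1 X218.576 Y149.024 F1788
G1 X220.168 Y143.084 F1788
G1 X224.516 Y138.736 F1788
G1 X230.456 Y137.144 F1788
G1 X236.396 Y138.736 F1788
G1 X240.744 Y143.084 F1788
G1 X242.336 Y149.024 F1788
M5
G0 X0.000 Y0.000

viewBox `0 0 398.106 174.333` with mm width/height → 1 unit = 1 mm. Flip: y_m = 174.333 − y_svg.

**Shape 1** — `<polygon>` regular polygon, stroke `#ff0000` → score (S496, F1788). Machine vertices: (259.456,133.429) → (258.977,146.006) → (269.629,152.709) → (280.760,146.835) → (281.239,134.258) → (270.587,127.555) → (259.456,133.429). Closed: final G1 returns to the first vertex.

**Shape 2** — `<path>` open polyline, stroke `#ff0000` → score (S496, F1788). Machine vertices: (346.922,36.576) → (204.118,12.535) → (324.277,71.846). Open path.

**Shape 3** — `<circle>` circle, stroke `#0000ff` → cut (S938, F1021). Machine vertices: (255.789,18.941) → (254.874,22.356) → (252.374,24.856) → (248.959,25.771) → (245.544,24.856) → (243.044,22.356) → (242.129,18.941) → (243.044,15.526) → (245.544,13.026) → (248.959,12.111) → (252.374,13.026) → (254.874,15.526) → (255.789,18.941). Closed: final G1 returns to the first vertex.

**Shape 4** — `<circle>` circle, stroke `#ff0000` → score (S496, F1788). Machine vertices: (242.336,149.024) → (240.744,154.964) → (236.396,159.312) → (230.456,160.904) → (224.516,159.312) → (220.168,154.964) → (218.576,149.024) → (220.168,143.084) → (224.516,138.736) → (230.456,137.144) → (236.396,138.736) → (240.744,143.084) → (242.336,149.024). Closed: final G1 returns to the first vertex.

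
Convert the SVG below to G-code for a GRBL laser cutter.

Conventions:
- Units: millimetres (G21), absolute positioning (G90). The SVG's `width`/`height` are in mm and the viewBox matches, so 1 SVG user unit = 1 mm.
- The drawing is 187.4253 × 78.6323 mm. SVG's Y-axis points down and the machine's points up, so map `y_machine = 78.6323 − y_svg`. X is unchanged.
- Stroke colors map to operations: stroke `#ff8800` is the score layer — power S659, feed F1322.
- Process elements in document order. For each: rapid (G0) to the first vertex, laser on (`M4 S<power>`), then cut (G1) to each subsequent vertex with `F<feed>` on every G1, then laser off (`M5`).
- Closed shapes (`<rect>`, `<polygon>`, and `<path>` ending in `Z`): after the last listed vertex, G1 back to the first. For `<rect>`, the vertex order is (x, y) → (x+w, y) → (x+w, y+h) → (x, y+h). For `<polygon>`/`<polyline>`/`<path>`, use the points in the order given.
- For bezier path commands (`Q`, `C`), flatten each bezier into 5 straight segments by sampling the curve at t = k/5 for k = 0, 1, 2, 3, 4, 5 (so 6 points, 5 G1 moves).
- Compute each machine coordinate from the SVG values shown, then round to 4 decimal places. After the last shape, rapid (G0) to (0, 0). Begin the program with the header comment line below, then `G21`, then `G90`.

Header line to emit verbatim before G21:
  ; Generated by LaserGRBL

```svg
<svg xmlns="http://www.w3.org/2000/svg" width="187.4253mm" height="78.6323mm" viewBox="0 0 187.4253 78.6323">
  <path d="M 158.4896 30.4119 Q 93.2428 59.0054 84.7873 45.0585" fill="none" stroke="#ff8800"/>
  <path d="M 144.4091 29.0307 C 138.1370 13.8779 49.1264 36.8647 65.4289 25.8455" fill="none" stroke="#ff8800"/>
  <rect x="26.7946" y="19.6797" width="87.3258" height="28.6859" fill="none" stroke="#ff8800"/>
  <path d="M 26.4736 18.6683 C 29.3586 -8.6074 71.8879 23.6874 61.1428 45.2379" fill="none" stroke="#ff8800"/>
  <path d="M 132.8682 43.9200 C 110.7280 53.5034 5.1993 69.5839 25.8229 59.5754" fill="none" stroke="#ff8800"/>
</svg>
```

; Generated by LaserGRBL
G21
G90
G0 X158.4896 Y48.2204
M4 S659
G1 X134.6625 Y38.4846 F1322
G1 X115.3788 Y32.1521 F1322
G1 X100.6383 Y29.2227 F1322
G1 X90.4412 Y29.6967 F1322
G1 X84.7873 Y33.5738 F1322
M5
G0 X144.4091 Y49.6016
M4 S659
G1 X132.2216 Y54.6937 F1322
G1 X109.2034 Y54.0953 F1322
G1 X84.3809 Y51.2693 F1322
G1 X66.7806 Y49.6788 F1322
G1 X65.4289 Y52.7868 F1322
M5
G0 X26.7946 Y58.9526
M4 S659
G1 X114.1204 Y58.9526 F1322
G1 X114.1204 Y30.2667 F1322
G1 X26.7946 Y30.2667 F1322
G1 X26.7946 Y58.9526 F1322
M5
G0 X26.4736 Y59.9640
M4 S659
G1 X32.2186 Y69.7435 F1322
G1 X43.0181 Y68.6011 F1322
G1 X54.4120 Y59.9121 F1322
G1 X61.9403 Y47.0515 F1322
G1 X61.1428 Y33.3944 F1322
M5
G0 X132.8682 Y34.7123
M4 S659
G1 X111.2538 Y28.4433 F1322
G1 X79.6841 Y22.1791 F1322
G1 X48.2171 Y17.4839 F1322
G1 X26.9107 Y15.9218 F1322
G1 X25.8229 Y19.0569 F1322
M5
G0 X0.0000 Y0.0000

viewBox `0 0 187.4253 78.6323` with mm width/height → 1 unit = 1 mm. Flip: y_m = 78.6323 − y_svg.

**Shape 1** — `<path>` quadratic bezier, stroke `#ff8800` → score (S659, F1322). Control points (SVG): P0=(158.4896,30.4119), P1=(93.2428,59.0054), P2=(84.7873,45.0585); sampled at t=k/5. Machine vertices: (158.4896,48.2204) → (134.6625,38.4846) → (115.3788,32.1521) → (100.6383,29.2227) → (90.4412,29.6967) → (84.7873,33.5738). Open path.

**Shape 2** — `<path>` cubic bezier, stroke `#ff8800` → score (S659, F1322). Control points (SVG): P0=(144.4091,29.0307), P1=(138.1370,13.8779), P2=(49.1264,36.8647), P3=(65.4289,25.8455); sampled at t=k/5. Machine vertices: (144.4091,49.6016) → (132.2216,54.6937) → (109.2034,54.0953) → (84.3809,51.2693) → (66.7806,49.6788) → (65.4289,52.7868). Open path.

**Shape 3** — `<rect>` rectangle, stroke `#ff8800` → score (S659, F1322). Machine vertices: (26.7946,58.9526) → (114.1204,58.9526) → (114.1204,30.2667) → (26.7946,30.2667) → (26.7946,58.9526). Closed: final G1 returns to the first vertex.

**Shape 4** — `<path>` cubic bezier, stroke `#ff8800` → score (S659, F1322). Control points (SVG): P0=(26.4736,18.6683), P1=(29.3586,-8.6074), P2=(71.8879,23.6874), P3=(61.1428,45.2379); sampled at t=k/5. Machine vertices: (26.4736,59.9640) → (32.2186,69.7435) → (43.0181,68.6011) → (54.4120,59.9121) → (61.9403,47.0515) → (61.1428,33.3944). Open path.

**Shape 5** — `<path>` cubic bezier, stroke `#ff8800` → score (S659, F1322). Control points (SVG): P0=(132.8682,43.9200), P1=(110.7280,53.5034), P2=(5.1993,69.5839), P3=(25.8229,59.5754); sampled at t=k/5. Machine vertices: (132.8682,34.7123) → (111.2538,28.4433) → (79.6841,22.1791) → (48.2171,17.4839) → (26.9107,15.9218) → (25.8229,19.0569). Open path.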